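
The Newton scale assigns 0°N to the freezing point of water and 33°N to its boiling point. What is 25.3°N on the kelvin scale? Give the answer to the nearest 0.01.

349.82 K

Linear interpolation between the fixed points: C = (25.3 - 0) × 100 / (33 - 0) = 76.6667°C.
Then 76.6667 + 273.15 = 349.82 K.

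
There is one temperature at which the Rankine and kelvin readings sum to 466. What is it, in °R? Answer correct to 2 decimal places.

Let R be the Rankine reading. The kelvin reading is K = 5/9·R.
Require R + K = 466: (14/9)·R = 466.
R = (466) / (14/9) = 299.57.

299.57°R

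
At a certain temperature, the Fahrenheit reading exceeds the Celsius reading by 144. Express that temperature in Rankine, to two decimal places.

743.67°R

Let x be the Fahrenheit reading; then the Celsius reading is 5/9·x - 17.7778.
(5/9·x - 17.7778) - x = -144  ⇒  (-4/9)·x = -126.222  ⇒  x = 284.0000°F.
In Celsius: (284 - 32) × 5/9 = 140.0000°C.
In Rankine: 140.0000 × 1.8 + 491.67 = 743.67°R.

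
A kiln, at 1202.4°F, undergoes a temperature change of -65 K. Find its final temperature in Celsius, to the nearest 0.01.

585.22°C

Initial temperature in Celsius: (1202.4 - 32) × 5/9 = 650.2222°C.
The 65 K change is an interval; Kelvin and Celsius degrees are the same size, so ΔC = -65°C.
Final Celsius temperature: 650.2222 - 65.0000 = 585.2222°C.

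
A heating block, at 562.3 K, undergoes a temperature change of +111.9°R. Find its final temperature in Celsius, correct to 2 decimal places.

Initial temperature in Celsius: 562.3 - 273.15 = 289.1500°C.
The 111.9°R change is an interval, so only the factor 5/9 applies: +111.9 × 5/9 = +62.1667°C.
Final Celsius temperature: 289.1500 + 62.1667 = 351.3167°C.

351.32°C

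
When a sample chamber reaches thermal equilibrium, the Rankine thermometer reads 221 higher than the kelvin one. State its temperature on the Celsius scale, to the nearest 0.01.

3.10°C

Let x be the kelvin reading; then the Rankine reading is 1.8·x.
(1.8·x) - x = 221  ⇒  (0.8)·x = 221  ⇒  x = 276.2500 K.
In Celsius: 276.25 - 273.15 = 3.10°C.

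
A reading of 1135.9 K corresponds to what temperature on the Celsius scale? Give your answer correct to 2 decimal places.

In Celsius: 1135.9 - 273.15 = 862.7500°C.

862.75°C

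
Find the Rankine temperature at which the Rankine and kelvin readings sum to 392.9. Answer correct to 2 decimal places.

252.58°R

Let R be the Rankine reading. The kelvin reading is K = 5/9·R.
Require R + K = 392.9: (14/9)·R = 392.9.
R = (392.9) / (14/9) = 252.58.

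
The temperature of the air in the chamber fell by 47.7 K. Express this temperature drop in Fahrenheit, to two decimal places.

Only the scale ratio 1.8 matters for a change in temperature.
47.7 × 1.8 = 85.86.

85.86°F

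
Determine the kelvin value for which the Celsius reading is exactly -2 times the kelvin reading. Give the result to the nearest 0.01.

Let K be the kelvin reading. The Celsius reading is C = 1·K - 273.15.
Require C = -2·K: 1·K - 273.15 = -2·K.
(3)·K = 273.15  ⇒  K = 91.05.

91.05 K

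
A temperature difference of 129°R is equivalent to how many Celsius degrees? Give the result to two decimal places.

Only the scale ratio 5/9 matters for a change in temperature.
129 × 5/9 = 71.67.

71.67°C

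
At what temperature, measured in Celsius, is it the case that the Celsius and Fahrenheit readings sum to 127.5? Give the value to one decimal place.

Let C be the Celsius reading. The Fahrenheit reading is F = 1.8·C + 32.
Require C + F = 127.5: (2.8)·C + 32 = 127.5.
C = (127.5 - 32) / (2.8) = 34.1.

34.1°C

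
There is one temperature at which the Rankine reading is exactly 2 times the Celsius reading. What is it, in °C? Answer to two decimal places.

Let C be the Celsius reading. The Rankine reading is R = 1.8·C + 491.67.
Require R = 2·C: 1.8·C + 491.67 = 2·C.
(-0.2)·C = -491.67  ⇒  C = 2458.35.

2458.35°C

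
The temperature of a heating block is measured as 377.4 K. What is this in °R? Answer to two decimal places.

In Celsius: 377.4 - 273.15 = 104.2500°C.
In Rankine: 104.2500 × 1.8 + 491.67 = 679.32°R.

679.32°R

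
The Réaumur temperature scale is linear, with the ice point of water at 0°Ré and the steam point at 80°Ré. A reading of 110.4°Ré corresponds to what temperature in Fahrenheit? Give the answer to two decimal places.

Linear interpolation between the fixed points: C = (110.4 - 0) × 100 / (80 - 0) = 138.0000°C.
Then 138.0000 × 1.8 + 32 = 280.40°F.

280.40°F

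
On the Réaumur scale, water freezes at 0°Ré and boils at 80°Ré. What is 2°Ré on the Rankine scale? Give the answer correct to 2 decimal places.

496.17°R

Linear interpolation between the fixed points: C = (2 - 0) × 100 / (80 - 0) = 2.5000°C.
Then 2.5000 × 1.8 + 491.67 = 496.17°R.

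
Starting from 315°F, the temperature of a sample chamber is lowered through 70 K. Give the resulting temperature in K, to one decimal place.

360.4 K

Initial temperature in Celsius: (315 - 32) × 5/9 = 157.2222°C.
The 70 K change is an interval; Kelvin and Celsius degrees are the same size, so ΔC = -70°C.
Final Celsius temperature: 157.2222 - 70.0000 = 87.2222°C.
In kelvin: 87.2222 + 273.15 = 360.4 K.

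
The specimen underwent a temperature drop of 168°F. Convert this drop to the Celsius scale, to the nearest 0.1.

93.3°C

For a temperature interval the offset drops out; only the factor 5/9 applies.
168 × 5/9 = 93.3.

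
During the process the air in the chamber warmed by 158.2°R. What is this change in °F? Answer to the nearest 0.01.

Rankine and Fahrenheit degrees are the same size, so the interval is unchanged: 158.20.

158.20°F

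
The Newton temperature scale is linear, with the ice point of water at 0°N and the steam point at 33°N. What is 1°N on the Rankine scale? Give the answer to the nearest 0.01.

Linear interpolation between the fixed points: C = (1 - 0) × 100 / (33 - 0) = 3.0303°C.
Then 3.0303 × 1.8 + 491.67 = 497.12°R.

497.12°R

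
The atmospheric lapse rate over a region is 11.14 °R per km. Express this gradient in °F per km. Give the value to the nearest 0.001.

11.140 °F/km

Since only a temperature interval is involved, the additive offset between the scales drops out.
A change of 1°R is a change of 1°F, so 11.14 × 1 = 11.140.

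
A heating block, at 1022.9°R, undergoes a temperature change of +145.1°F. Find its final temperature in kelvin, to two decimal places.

648.89 K

Initial temperature in Celsius: (1022.9 - 491.67) × 5/9 = 295.1278°C.
The 145.1°F change is an interval, so only the factor 5/9 applies: +145.1 × 5/9 = +80.6111°C.
Final Celsius temperature: 295.1278 + 80.6111 = 375.7389°C.
In kelvin: 375.7389 + 273.15 = 648.89 K.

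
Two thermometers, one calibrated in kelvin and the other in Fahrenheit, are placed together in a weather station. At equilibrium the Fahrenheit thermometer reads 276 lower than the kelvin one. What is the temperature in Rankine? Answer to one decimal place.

413.3°R

Let x be the kelvin reading; then the Fahrenheit reading is 1.8·x - 459.67.
(1.8·x - 459.67) - x = -276  ⇒  (0.8)·x = 183.67  ⇒  x = 229.5875 K.
In Celsius: 229.5875 - 273.15 = -43.5625°C.
In Rankine: -43.5625 × 1.8 + 491.67 = 413.3°R.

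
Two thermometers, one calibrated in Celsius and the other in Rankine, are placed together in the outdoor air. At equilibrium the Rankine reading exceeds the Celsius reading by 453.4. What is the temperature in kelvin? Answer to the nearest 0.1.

Let x be the Celsius reading; then the Rankine reading is 1.8·x + 491.67.
(1.8·x + 491.67) - x = 453.4  ⇒  (0.8)·x = -38.27  ⇒  x = -47.8375°C.
In kelvin: -47.8375 + 273.15 = 225.3 K.

225.3 K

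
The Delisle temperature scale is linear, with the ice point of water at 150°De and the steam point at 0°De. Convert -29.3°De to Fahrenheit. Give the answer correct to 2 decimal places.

Linear interpolation between the fixed points: C = (-29.3 - 150) × 100 / (0 - 150) = 119.5333°C.
Then 119.5333 × 1.8 + 32 = 247.16°F.

247.16°F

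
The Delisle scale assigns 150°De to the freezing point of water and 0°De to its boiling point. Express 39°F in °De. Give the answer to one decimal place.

First in Celsius: (39 - 32) × 5/9 = 3.8889°C.
Linearly onto the Delisle scale: 150 + (3.8889 / 100) × (0 - 150) = 144.2°De.

144.2°De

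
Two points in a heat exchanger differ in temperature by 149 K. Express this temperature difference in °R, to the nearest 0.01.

An interval of 1 K corresponds to 1.8°R.
149 × 1.8 = 268.20.

268.20°R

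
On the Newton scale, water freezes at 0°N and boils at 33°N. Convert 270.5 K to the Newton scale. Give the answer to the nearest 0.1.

First in Celsius: 270.5 - 273.15 = -2.6500°C.
Linearly onto the Newton scale: 0 + (-2.6500 / 100) × (33 - 0) = -0.9°N.

-0.9°N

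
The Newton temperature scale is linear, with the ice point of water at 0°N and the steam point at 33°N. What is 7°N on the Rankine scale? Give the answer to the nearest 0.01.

529.85°R

Linear interpolation between the fixed points: C = (7 - 0) × 100 / (33 - 0) = 21.2121°C.
Then 21.2121 × 1.8 + 491.67 = 529.85°R.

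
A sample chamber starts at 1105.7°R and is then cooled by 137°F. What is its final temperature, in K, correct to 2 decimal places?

Initial temperature in Celsius: (1105.7 - 491.67) × 5/9 = 341.1278°C.
The 137°F change is an interval, so only the factor 5/9 applies: -137 × 5/9 = -76.1111°C.
Final Celsius temperature: 341.1278 - 76.1111 = 265.0167°C.
In kelvin: 265.0167 + 273.15 = 538.17 K.

538.17 K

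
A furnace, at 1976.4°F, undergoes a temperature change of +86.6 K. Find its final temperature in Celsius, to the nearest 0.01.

Initial temperature in Celsius: (1976.4 - 32) × 5/9 = 1080.2222°C.
The 86.6 K change is an interval; Kelvin and Celsius degrees are the same size, so ΔC = +86.6°C.
Final Celsius temperature: 1080.2222 + 86.6000 = 1166.8222°C.

1166.82°C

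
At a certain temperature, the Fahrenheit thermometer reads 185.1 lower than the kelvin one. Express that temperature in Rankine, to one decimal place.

Let x be the kelvin reading; then the Fahrenheit reading is 1.8·x - 459.67.
(1.8·x - 459.67) - x = -185.1  ⇒  (0.8)·x = 274.57  ⇒  x = 343.2125 K.
In Celsius: 343.2125 - 273.15 = 70.0625°C.
In Rankine: 70.0625 × 1.8 + 491.67 = 617.8°R.

617.8°R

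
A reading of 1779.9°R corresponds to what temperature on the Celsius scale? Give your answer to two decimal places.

715.68°C

In Celsius: (1779.9 - 491.67) × 5/9 = 715.6833°C.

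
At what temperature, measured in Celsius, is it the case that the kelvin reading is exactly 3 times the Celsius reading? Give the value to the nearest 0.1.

136.6°C

Let C be the Celsius reading. The kelvin reading is K = 1·C + 273.15.
Require K = 3·C: 1·C + 273.15 = 3·C.
(-2)·C = -273.15  ⇒  C = 136.6.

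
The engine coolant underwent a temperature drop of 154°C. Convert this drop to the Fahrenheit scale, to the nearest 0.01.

277.20°F

For a temperature interval the offset drops out; only the factor 1.8 applies.
154 × 1.8 = 277.20.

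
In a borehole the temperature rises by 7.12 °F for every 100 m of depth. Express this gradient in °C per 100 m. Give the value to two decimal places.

The quantity depends on a temperature interval, so only the ratio of degree sizes applies; the offset between the scales is irrelevant.
A change of 1°F is a change of 5/9°C, so 7.12 × 5/9 = 3.96.

3.96 °C/100 m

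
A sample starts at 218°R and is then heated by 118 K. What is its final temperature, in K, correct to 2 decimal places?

239.11 K

Initial temperature in Celsius: (218 - 491.67) × 5/9 = -152.0389°C.
The 118 K change is an interval; Kelvin and Celsius degrees are the same size, so ΔC = +118°C.
Final Celsius temperature: -152.0389 + 118.0000 = -34.0389°C.
In kelvin: -34.0389 + 273.15 = 239.11 K.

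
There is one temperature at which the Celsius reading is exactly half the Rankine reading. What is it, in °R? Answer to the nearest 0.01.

4916.70°R

Let R be the Rankine reading. The Celsius reading is C = 5/9·R - 273.15.
Require C = 0.5·R: 5/9·R - 273.15 = 0.5·R.
(1/18)·R = 273.15  ⇒  R = 4916.70.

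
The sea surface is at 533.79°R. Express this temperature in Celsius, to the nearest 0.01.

23.40°C

In Celsius: (533.79 - 491.67) × 5/9 = 23.4000°C.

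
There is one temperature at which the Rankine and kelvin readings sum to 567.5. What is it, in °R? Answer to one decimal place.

Let R be the Rankine reading. The kelvin reading is K = 5/9·R.
Require R + K = 567.5: (14/9)·R = 567.5.
R = (567.5) / (14/9) = 364.8.

364.8°R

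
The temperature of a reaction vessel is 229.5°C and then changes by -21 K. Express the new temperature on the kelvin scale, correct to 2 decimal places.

The 21 K change is an interval; Kelvin and Celsius degrees are the same size, so ΔC = -21°C.
Final Celsius temperature: 229.5000 - 21.0000 = 208.5000°C.
In kelvin: 208.5000 + 273.15 = 481.65 K.

481.65 K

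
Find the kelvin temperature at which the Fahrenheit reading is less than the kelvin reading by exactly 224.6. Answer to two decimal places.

Let K be the kelvin reading. The Fahrenheit reading is F = 1.8·K - 459.67.
Require F - K = -224.6: (0.8)·K - 459.67 = -224.6.
K = (-224.6 + 459.67) / (0.8) = 293.84.

293.84 K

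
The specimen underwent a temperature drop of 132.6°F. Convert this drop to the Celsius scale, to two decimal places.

An interval of 1°F corresponds to 5/9°C.
132.6 × 5/9 = 73.67.

73.67°C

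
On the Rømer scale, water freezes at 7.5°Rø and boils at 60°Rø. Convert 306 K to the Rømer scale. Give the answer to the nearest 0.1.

24.7°Rø

First in Celsius: 306 - 273.15 = 32.8500°C.
Linearly onto the Rømer scale: 7.5 + (32.8500 / 100) × (60 - 7.5) = 24.7°Rø.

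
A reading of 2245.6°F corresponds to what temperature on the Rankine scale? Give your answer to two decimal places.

2705.27°R

In Celsius: (2245.6 - 32) × 5/9 = 1229.7778°C.
In Rankine: 1229.7778 × 1.8 + 491.67 = 2705.27°R.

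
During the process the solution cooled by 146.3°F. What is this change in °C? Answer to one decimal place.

81.3°C

For a temperature interval the offset drops out; only the factor 5/9 applies.
146.3 × 5/9 = 81.3.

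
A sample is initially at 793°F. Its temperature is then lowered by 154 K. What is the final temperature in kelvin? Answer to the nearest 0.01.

Initial temperature in Celsius: (793 - 32) × 5/9 = 422.7778°C.
The 154 K change is an interval; Kelvin and Celsius degrees are the same size, so ΔC = -154°C.
Final Celsius temperature: 422.7778 - 154.0000 = 268.7778°C.
In kelvin: 268.7778 + 273.15 = 541.93 K.

541.93 K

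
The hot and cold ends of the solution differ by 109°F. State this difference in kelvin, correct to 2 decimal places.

An interval of 1°F corresponds to 5/9 K.
109 × 5/9 = 60.56.

60.56 K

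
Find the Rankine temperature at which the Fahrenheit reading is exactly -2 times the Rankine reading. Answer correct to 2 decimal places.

153.22°R

Let R be the Rankine reading. The Fahrenheit reading is F = 1·R - 459.67.
Require F = -2·R: 1·R - 459.67 = -2·R.
(3)·R = 459.67  ⇒  R = 153.22.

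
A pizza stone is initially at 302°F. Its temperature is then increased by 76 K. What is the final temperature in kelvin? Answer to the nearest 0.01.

499.15 K

Initial temperature in Celsius: (302 - 32) × 5/9 = 150.0000°C.
The 76 K change is an interval; Kelvin and Celsius degrees are the same size, so ΔC = +76°C.
Final Celsius temperature: 150.0000 + 76.0000 = 226.0000°C.
In kelvin: 226.0000 + 273.15 = 499.15 K.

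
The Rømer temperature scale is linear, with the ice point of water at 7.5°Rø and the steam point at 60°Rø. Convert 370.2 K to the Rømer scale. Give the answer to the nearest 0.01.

First in Celsius: 370.2 - 273.15 = 97.0500°C.
Linearly onto the Rømer scale: 7.5 + (97.0500 / 100) × (60 - 7.5) = 58.45°Rø.

58.45°Rø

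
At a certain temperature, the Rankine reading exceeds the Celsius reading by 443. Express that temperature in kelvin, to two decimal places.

212.31 K

Let x be the Rankine reading; then the Celsius reading is 5/9·x - 273.15.
(5/9·x - 273.15) - x = -443  ⇒  (-4/9)·x = -169.85  ⇒  x = 382.1625°R.
In Celsius: (382.1625 - 491.67) × 5/9 = -60.8375°C.
In kelvin: -60.8375 + 273.15 = 212.31 K.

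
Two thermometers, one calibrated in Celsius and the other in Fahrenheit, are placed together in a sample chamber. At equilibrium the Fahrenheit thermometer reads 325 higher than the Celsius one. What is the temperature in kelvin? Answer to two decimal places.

639.40 K

Let x be the Celsius reading; then the Fahrenheit reading is 1.8·x + 32.
(1.8·x + 32) - x = 325  ⇒  (0.8)·x = 293  ⇒  x = 366.2500°C.
In kelvin: 366.2500 + 273.15 = 639.40 K.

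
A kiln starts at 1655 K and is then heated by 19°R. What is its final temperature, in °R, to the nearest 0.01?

2998.00°R

Initial temperature in Celsius: 1655 - 273.15 = 1381.8500°C.
The 19°R change is an interval, so only the factor 5/9 applies: +19 × 5/9 = +10.5556°C.
Final Celsius temperature: 1381.8500 + 10.5556 = 1392.4056°C.
In Rankine: 1392.4056 × 1.8 + 491.67 = 2998.00°R.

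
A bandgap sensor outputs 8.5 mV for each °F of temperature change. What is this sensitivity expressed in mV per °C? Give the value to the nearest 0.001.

15.300 mV per °C

The quantity depends on a temperature interval, so only the ratio of degree sizes applies; the offset between the scales is irrelevant.
A change of 1°C is a change of 1.8°F, so per °C the value is 8.5 × 1.8 = 15.300.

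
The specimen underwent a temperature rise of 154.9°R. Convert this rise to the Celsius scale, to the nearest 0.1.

For a temperature interval the offset drops out; only the factor 5/9 applies.
154.9 × 5/9 = 86.1.

86.1°C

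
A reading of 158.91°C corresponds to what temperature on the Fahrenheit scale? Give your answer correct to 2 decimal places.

In Fahrenheit: 158.9100 × 1.8 + 32 = 318.04°F.

318.04°F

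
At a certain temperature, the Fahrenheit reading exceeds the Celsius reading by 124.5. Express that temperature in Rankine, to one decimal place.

Let x be the Celsius reading; then the Fahrenheit reading is 1.8·x + 32.
(1.8·x + 32) - x = 124.5  ⇒  (0.8)·x = 92.5  ⇒  x = 115.6250°C.
In Rankine: 115.6250 × 1.8 + 491.67 = 699.8°R.

699.8°R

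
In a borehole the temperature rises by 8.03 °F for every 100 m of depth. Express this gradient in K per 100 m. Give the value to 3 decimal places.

Since only a temperature interval is involved, the additive offset between the scales drops out.
A change of 1°F is a change of 5/9 K, so 8.03 × 5/9 = 4.461.

4.461 K/100 m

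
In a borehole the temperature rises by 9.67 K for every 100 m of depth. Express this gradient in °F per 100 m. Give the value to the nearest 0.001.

17.406 °F/100 m

The quantity depends on a temperature interval, so only the ratio of degree sizes applies; the offset between the scales is irrelevant.
A change of 1 K is a change of 1.8°F, so 9.67 × 1.8 = 17.406.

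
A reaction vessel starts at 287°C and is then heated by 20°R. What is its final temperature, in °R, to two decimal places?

1028.27°R

The 20°R change is an interval, so only the factor 5/9 applies: +20 × 5/9 = +11.1111°C.
Final Celsius temperature: 287.0000 + 11.1111 = 298.1111°C.
In Rankine: 298.1111 × 1.8 + 491.67 = 1028.27°R.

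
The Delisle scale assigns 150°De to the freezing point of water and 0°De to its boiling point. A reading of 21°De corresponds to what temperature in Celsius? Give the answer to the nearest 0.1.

86.0°C

Linear interpolation between the fixed points: C = (21 - 150) × 100 / (0 - 150) = 86.0000°C.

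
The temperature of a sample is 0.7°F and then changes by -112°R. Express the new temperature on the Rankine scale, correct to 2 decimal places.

Initial temperature in Celsius: (0.7 - 32) × 5/9 = -17.3889°C.
The 112°R change is an interval, so only the factor 5/9 applies: -112 × 5/9 = -62.2222°C.
Final Celsius temperature: -17.3889 - 62.2222 = -79.6111°C.
In Rankine: -79.6111 × 1.8 + 491.67 = 348.37°R.

348.37°R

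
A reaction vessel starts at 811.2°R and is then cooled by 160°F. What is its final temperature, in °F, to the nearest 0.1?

191.5°F

Initial temperature in Celsius: (811.2 - 491.67) × 5/9 = 177.5167°C.
The 160°F change is an interval, so only the factor 5/9 applies: -160 × 5/9 = -88.8889°C.
Final Celsius temperature: 177.5167 - 88.8889 = 88.6278°C.
In Fahrenheit: 88.6278 × 1.8 + 32 = 191.5°F.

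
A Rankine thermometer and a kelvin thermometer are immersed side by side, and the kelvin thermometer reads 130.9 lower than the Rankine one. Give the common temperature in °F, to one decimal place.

-165.1°F

Let x be the Rankine reading; then the kelvin reading is 5/9·x.
(5/9·x) - x = -130.9  ⇒  (-4/9)·x = -130.9  ⇒  x = 294.5250°R.
In Celsius: (294.525 - 491.67) × 5/9 = -109.5250°C.
In Fahrenheit: -109.5250 × 1.8 + 32 = -165.1°F.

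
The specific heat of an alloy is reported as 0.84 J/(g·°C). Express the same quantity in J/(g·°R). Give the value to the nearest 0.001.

Since only a temperature interval is involved, the additive offset between the scales drops out.
A change of 1°R is a change of 5/9°C, so per °R the value is 0.84 × 5/9 = 0.467.

0.467 J/(g·°R)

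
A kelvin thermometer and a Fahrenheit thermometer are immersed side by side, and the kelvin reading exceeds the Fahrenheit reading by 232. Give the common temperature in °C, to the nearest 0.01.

Let x be the kelvin reading; then the Fahrenheit reading is 1.8·x - 459.67.
(1.8·x - 459.67) - x = -232  ⇒  (0.8)·x = 227.67  ⇒  x = 284.5875 K.
In Celsius: 284.5875 - 273.15 = 11.44°C.

11.44°C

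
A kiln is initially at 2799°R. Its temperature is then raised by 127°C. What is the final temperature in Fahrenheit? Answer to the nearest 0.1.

2567.9°F

Initial temperature in Celsius: (2799 - 491.67) × 5/9 = 1281.8500°C.
Final Celsius temperature: 1281.8500 + 127.0000 = 1408.8500°C.
In Fahrenheit: 1408.8500 × 1.8 + 32 = 2567.9°F.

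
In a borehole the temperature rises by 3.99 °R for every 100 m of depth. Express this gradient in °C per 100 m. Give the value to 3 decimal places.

The quantity depends on a temperature interval, so only the ratio of degree sizes applies; the offset between the scales is irrelevant.
A change of 1°R is a change of 5/9°C, so 3.99 × 5/9 = 2.217.

2.217 °C/100 m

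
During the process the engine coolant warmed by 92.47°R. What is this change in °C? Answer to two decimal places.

An interval of 1°R corresponds to 5/9°C.
92.47 × 5/9 = 51.37.

51.37°C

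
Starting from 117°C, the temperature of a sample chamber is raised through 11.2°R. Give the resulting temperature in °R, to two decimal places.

713.47°R

The 11.2°R change is an interval, so only the factor 5/9 applies: +11.2 × 5/9 = +6.2222°C.
Final Celsius temperature: 117.0000 + 6.2222 = 123.2222°C.
In Rankine: 123.2222 × 1.8 + 491.67 = 713.47°R.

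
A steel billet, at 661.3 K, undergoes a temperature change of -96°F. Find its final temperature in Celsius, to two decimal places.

Initial temperature in Celsius: 661.3 - 273.15 = 388.1500°C.
The 96°F change is an interval, so only the factor 5/9 applies: -96 × 5/9 = -53.3333°C.
Final Celsius temperature: 388.1500 - 53.3333 = 334.8167°C.

334.82°C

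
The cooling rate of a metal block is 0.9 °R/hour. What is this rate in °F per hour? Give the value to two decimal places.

0.90 °F/hour

The quantity depends on a temperature interval, so only the ratio of degree sizes applies; the offset between the scales is irrelevant.
A change of 1°R is a change of 1°F, so 0.9 × 1 = 0.90.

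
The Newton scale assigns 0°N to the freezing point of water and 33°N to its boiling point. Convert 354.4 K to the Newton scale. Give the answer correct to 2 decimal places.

First in Celsius: 354.4 - 273.15 = 81.2500°C.
Linearly onto the Newton scale: 0 + (81.2500 / 100) × (33 - 0) = 26.81°N.

26.81°N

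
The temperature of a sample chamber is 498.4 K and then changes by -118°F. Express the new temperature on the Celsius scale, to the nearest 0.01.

159.69°C

Initial temperature in Celsius: 498.4 - 273.15 = 225.2500°C.
The 118°F change is an interval, so only the factor 5/9 applies: -118 × 5/9 = -65.5556°C.
Final Celsius temperature: 225.2500 - 65.5556 = 159.6944°C.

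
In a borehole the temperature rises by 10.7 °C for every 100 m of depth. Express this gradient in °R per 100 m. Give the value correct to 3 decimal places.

19.260 °R/100 m

Since only a temperature interval is involved, the additive offset between the scales drops out.
A change of 1°C is a change of 1.8°R, so 10.7 × 1.8 = 19.260.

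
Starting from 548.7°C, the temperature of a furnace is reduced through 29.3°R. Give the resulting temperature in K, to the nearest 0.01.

805.57 K

The 29.3°R change is an interval, so only the factor 5/9 applies: -29.3 × 5/9 = -16.2778°C.
Final Celsius temperature: 548.7000 - 16.2778 = 532.4222°C.
In kelvin: 532.4222 + 273.15 = 805.57 K.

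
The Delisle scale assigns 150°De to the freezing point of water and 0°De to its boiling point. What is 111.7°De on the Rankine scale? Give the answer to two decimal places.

537.63°R

Linear interpolation between the fixed points: C = (111.7 - 150) × 100 / (0 - 150) = 25.5333°C.
Then 25.5333 × 1.8 + 491.67 = 537.63°R.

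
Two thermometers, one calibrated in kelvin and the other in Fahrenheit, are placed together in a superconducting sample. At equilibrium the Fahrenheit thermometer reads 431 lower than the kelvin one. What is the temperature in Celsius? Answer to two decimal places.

Let x be the kelvin reading; then the Fahrenheit reading is 1.8·x - 459.67.
(1.8·x - 459.67) - x = -431  ⇒  (0.8)·x = 28.67  ⇒  x = 35.8375 K.
In Celsius: 35.8375 - 273.15 = -237.31°C.

-237.31°C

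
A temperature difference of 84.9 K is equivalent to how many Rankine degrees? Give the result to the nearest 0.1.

152.8°R

For a temperature interval the offset drops out; only the factor 1.8 applies.
84.9 × 1.8 = 152.8.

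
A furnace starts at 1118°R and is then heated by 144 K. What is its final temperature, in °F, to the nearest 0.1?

917.5°F

Initial temperature in Celsius: (1118 - 491.67) × 5/9 = 347.9611°C.
The 144 K change is an interval; Kelvin and Celsius degrees are the same size, so ΔC = +144°C.
Final Celsius temperature: 347.9611 + 144.0000 = 491.9611°C.
In Fahrenheit: 491.9611 × 1.8 + 32 = 917.5°F.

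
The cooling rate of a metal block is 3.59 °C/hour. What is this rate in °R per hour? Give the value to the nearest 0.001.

6.462 °R/hour

Since only a temperature interval is involved, the additive offset between the scales drops out.
A change of 1°C is a change of 1.8°R, so 3.59 × 1.8 = 6.462.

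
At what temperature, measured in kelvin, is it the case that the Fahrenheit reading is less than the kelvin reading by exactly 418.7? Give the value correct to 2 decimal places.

51.21 K

Let K be the kelvin reading. The Fahrenheit reading is F = 1.8·K - 459.67.
Require F - K = -418.7: (0.8)·K - 459.67 = -418.7.
K = (-418.7 + 459.67) / (0.8) = 51.21.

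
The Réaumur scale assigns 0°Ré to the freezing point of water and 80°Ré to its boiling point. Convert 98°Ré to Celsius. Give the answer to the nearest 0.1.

Linear interpolation between the fixed points: C = (98 - 0) × 100 / (80 - 0) = 122.5000°C.

122.5°C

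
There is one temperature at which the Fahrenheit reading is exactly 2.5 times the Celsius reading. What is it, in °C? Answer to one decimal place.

Let C be the Celsius reading. The Fahrenheit reading is F = 1.8·C + 32.
Require F = 2.5·C: 1.8·C + 32 = 2.5·C.
(-0.7)·C = -32  ⇒  C = 45.7.

45.7°C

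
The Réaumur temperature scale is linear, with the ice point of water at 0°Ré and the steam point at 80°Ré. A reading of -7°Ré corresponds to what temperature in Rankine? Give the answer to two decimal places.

Linear interpolation between the fixed points: C = (-7 - 0) × 100 / (80 - 0) = -8.7500°C.
Then -8.7500 × 1.8 + 491.67 = 475.92°R.

475.92°R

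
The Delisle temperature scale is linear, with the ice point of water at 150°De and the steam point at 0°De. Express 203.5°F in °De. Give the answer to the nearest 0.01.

First in Celsius: (203.5 - 32) × 5/9 = 95.2778°C.
Linearly onto the Delisle scale: 150 + (95.2778 / 100) × (0 - 150) = 7.08°De.

7.08°De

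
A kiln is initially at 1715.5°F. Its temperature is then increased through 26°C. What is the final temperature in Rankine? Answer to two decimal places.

2221.97°R

Initial temperature in Celsius: (1715.5 - 32) × 5/9 = 935.2778°C.
Final Celsius temperature: 935.2778 + 26.0000 = 961.2778°C.
In Rankine: 961.2778 × 1.8 + 491.67 = 2221.97°R.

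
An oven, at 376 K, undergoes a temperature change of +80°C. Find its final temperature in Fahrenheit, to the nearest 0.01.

Initial temperature in Celsius: 376 - 273.15 = 102.8500°C.
Final Celsius temperature: 102.8500 + 80.0000 = 182.8500°C.
In Fahrenheit: 182.8500 × 1.8 + 32 = 361.13°F.

361.13°F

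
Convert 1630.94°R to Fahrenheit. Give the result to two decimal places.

1171.27°F

In Celsius: (1630.94 - 491.67) × 5/9 = 632.9278°C.
In Fahrenheit: 632.9278 × 1.8 + 32 = 1171.27°F.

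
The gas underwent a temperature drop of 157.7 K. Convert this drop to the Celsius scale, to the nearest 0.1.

157.7°C

Kelvin and Celsius degrees are the same size, so the interval is unchanged: 157.7.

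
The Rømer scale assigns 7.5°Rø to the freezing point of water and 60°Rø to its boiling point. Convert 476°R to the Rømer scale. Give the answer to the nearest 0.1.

2.9°Rø

First in Celsius: (476 - 491.67) × 5/9 = -8.7056°C.
Linearly onto the Rømer scale: 7.5 + (-8.7056 / 100) × (60 - 7.5) = 2.9°Rø.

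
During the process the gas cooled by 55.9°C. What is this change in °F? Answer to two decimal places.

Only the scale ratio 1.8 matters for a change in temperature.
55.9 × 1.8 = 100.62.

100.62°F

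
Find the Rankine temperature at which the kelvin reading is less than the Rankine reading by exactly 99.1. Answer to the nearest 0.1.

223.0°R

Let R be the Rankine reading. The kelvin reading is K = 5/9·R.
Require K - R = -99.1: (-4/9)·R = -99.1.
R = (-99.1) / (-4/9) = 223.0.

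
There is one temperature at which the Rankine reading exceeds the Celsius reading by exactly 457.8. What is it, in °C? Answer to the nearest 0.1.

-42.3°C

Let C be the Celsius reading. The Rankine reading is R = 1.8·C + 491.67.
Require R - C = 457.8: (0.8)·C + 491.67 = 457.8.
C = (457.8 - 491.67) / (0.8) = -42.3.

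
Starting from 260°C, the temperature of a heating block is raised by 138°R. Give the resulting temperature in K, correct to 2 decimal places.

The 138°R change is an interval, so only the factor 5/9 applies: +138 × 5/9 = +76.6667°C.
Final Celsius temperature: 260.0000 + 76.6667 = 336.6667°C.
In kelvin: 336.6667 + 273.15 = 609.82 K.

609.82 K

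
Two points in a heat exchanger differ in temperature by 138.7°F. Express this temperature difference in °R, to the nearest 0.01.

138.70°R

Fahrenheit and Rankine degrees are the same size, so the interval is unchanged: 138.70.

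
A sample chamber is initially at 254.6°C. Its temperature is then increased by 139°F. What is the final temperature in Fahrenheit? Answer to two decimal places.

The 139°F change is an interval, so only the factor 5/9 applies: +139 × 5/9 = +77.2222°C.
Final Celsius temperature: 254.6000 + 77.2222 = 331.8222°C.
In Fahrenheit: 331.8222 × 1.8 + 32 = 629.28°F.

629.28°F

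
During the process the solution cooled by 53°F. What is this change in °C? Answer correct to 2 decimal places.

29.44°C

Only the scale ratio 5/9 matters for a change in temperature.
53 × 5/9 = 29.44.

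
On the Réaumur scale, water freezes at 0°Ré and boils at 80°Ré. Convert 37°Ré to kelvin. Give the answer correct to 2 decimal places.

Linear interpolation between the fixed points: C = (37 - 0) × 100 / (80 - 0) = 46.2500°C.
Then 46.2500 + 273.15 = 319.40 K.

319.40 K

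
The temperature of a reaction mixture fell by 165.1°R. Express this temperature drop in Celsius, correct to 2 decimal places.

Only the scale ratio 5/9 matters for a change in temperature.
165.1 × 5/9 = 91.72.

91.72°C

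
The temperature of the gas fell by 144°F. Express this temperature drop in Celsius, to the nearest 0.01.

Only the scale ratio 5/9 matters for a change in temperature.
144 × 5/9 = 80.00.

80.00°C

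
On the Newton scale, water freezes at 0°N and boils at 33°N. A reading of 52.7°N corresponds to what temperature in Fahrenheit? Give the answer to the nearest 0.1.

Linear interpolation between the fixed points: C = (52.7 - 0) × 100 / (33 - 0) = 159.6970°C.
Then 159.6970 × 1.8 + 32 = 319.5°F.

319.5°F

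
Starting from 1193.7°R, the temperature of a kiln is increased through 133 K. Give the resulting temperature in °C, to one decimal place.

523.0°C

Initial temperature in Celsius: (1193.7 - 491.67) × 5/9 = 390.0167°C.
The 133 K change is an interval; Kelvin and Celsius degrees are the same size, so ΔC = +133°C.
Final Celsius temperature: 390.0167 + 133.0000 = 523.0167°C.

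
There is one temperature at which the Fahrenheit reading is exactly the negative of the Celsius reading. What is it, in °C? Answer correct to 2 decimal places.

-11.43°C

Let C be the Celsius reading. The Fahrenheit reading is F = 1.8·C + 32.
Require F = -1·C: 1.8·C + 32 = -1·C.
(2.8)·C = -32  ⇒  C = -11.43.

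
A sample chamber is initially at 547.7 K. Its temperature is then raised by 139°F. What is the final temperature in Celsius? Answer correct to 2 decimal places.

Initial temperature in Celsius: 547.7 - 273.15 = 274.5500°C.
The 139°F change is an interval, so only the factor 5/9 applies: +139 × 5/9 = +77.2222°C.
Final Celsius temperature: 274.5500 + 77.2222 = 351.7722°C.

351.77°C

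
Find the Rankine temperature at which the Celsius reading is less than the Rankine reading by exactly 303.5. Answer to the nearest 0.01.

68.29°R

Let R be the Rankine reading. The Celsius reading is C = 5/9·R - 273.15.
Require C - R = -303.5: (-4/9)·R - 273.15 = -303.5.
R = (-303.5 + 273.15) / (-4/9) = 68.29.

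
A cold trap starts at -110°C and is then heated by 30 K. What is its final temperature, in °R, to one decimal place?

347.7°R

The 30 K change is an interval; Kelvin and Celsius degrees are the same size, so ΔC = +30°C.
Final Celsius temperature: -110.0000 + 30.0000 = -80.0000°C.
In Rankine: -80.0000 × 1.8 + 491.67 = 347.7°R.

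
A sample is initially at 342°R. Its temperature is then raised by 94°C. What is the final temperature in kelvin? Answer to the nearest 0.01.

284.00 K

Initial temperature in Celsius: (342 - 491.67) × 5/9 = -83.1500°C.
Final Celsius temperature: -83.1500 + 94.0000 = 10.8500°C.
In kelvin: 10.8500 + 273.15 = 284.00 K.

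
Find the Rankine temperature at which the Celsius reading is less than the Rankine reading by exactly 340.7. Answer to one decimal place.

Let R be the Rankine reading. The Celsius reading is C = 5/9·R - 273.15.
Require C - R = -340.7: (-4/9)·R - 273.15 = -340.7.
R = (-340.7 + 273.15) / (-4/9) = 152.0.

152.0°R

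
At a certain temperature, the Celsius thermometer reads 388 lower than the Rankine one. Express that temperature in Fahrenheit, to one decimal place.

Let x be the Rankine reading; then the Celsius reading is 5/9·x - 273.15.
(5/9·x - 273.15) - x = -388  ⇒  (-4/9)·x = -114.85  ⇒  x = 258.4125°R.
In Celsius: (258.4125 - 491.67) × 5/9 = -129.5875°C.
In Fahrenheit: -129.5875 × 1.8 + 32 = -201.3°F.

-201.3°F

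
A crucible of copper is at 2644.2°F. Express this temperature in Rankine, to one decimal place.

3103.9°R

In Celsius: (2644.2 - 32) × 5/9 = 1451.2222°C.
In Rankine: 1451.2222 × 1.8 + 491.67 = 3103.9°R.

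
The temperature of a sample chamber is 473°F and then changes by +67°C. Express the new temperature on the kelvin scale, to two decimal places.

Initial temperature in Celsius: (473 - 32) × 5/9 = 245.0000°C.
Final Celsius temperature: 245.0000 + 67.0000 = 312.0000°C.
In kelvin: 312.0000 + 273.15 = 585.15 K.

585.15 K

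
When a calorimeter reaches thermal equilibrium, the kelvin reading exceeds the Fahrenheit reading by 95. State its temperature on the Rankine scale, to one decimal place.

820.5°R

Let x be the Fahrenheit reading; then the kelvin reading is 5/9·x + 255.372.
(5/9·x + 255.372) - x = 95  ⇒  (-4/9)·x = -160.372  ⇒  x = 360.8375°F.
In Celsius: (360.8375 - 32) × 5/9 = 182.6875°C.
In Rankine: 182.6875 × 1.8 + 491.67 = 820.5°R.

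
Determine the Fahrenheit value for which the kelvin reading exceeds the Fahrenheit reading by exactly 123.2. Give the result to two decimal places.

297.39°F

Let F be the Fahrenheit reading. The kelvin reading is K = 5/9·F + 255.372.
Require K - F = 123.2: (-4/9)·F + 255.372 = 123.2.
F = (123.2 - 255.372) / (-4/9) = 297.39.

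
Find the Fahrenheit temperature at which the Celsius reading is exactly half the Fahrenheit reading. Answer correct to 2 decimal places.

320.00°F

Let F be the Fahrenheit reading. The Celsius reading is C = 5/9·F - 17.7778.
Require C = 0.5·F: 5/9·F - 17.7778 = 0.5·F.
(1/18)·F = 17.7778  ⇒  F = 320.00.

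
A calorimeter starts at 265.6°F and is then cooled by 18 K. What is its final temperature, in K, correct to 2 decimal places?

384.93 K

Initial temperature in Celsius: (265.6 - 32) × 5/9 = 129.7778°C.
The 18 K change is an interval; Kelvin and Celsius degrees are the same size, so ΔC = -18°C.
Final Celsius temperature: 129.7778 - 18.0000 = 111.7778°C.
In kelvin: 111.7778 + 273.15 = 384.93 K.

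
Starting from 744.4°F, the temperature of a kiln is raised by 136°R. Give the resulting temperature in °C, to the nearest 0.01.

471.33°C

Initial temperature in Celsius: (744.4 - 32) × 5/9 = 395.7778°C.
The 136°R change is an interval, so only the factor 5/9 applies: +136 × 5/9 = +75.5556°C.
Final Celsius temperature: 395.7778 + 75.5556 = 471.3333°C.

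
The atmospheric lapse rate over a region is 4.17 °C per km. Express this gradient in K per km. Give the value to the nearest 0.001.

Since only a temperature interval is involved, the additive offset between the scales drops out.
A change of 1°C is a change of 1 K, so 4.17 × 1 = 4.170.

4.170 K/km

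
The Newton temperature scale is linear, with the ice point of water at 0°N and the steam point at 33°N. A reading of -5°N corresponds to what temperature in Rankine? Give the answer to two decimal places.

Linear interpolation between the fixed points: C = (-5 - 0) × 100 / (33 - 0) = -15.1515°C.
Then -15.1515 × 1.8 + 491.67 = 464.40°R.

464.40°R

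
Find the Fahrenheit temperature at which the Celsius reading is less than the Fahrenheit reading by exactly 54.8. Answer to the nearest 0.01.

83.30°F

Let F be the Fahrenheit reading. The Celsius reading is C = 5/9·F - 17.7778.
Require C - F = -54.8: (-4/9)·F - 17.7778 = -54.8.
F = (-54.8 + 17.7778) / (-4/9) = 83.30.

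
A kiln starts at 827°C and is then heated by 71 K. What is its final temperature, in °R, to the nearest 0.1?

The 71 K change is an interval; Kelvin and Celsius degrees are the same size, so ΔC = +71°C.
Final Celsius temperature: 827.0000 + 71.0000 = 898.0000°C.
In Rankine: 898.0000 × 1.8 + 491.67 = 2108.1°R.

2108.1°R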